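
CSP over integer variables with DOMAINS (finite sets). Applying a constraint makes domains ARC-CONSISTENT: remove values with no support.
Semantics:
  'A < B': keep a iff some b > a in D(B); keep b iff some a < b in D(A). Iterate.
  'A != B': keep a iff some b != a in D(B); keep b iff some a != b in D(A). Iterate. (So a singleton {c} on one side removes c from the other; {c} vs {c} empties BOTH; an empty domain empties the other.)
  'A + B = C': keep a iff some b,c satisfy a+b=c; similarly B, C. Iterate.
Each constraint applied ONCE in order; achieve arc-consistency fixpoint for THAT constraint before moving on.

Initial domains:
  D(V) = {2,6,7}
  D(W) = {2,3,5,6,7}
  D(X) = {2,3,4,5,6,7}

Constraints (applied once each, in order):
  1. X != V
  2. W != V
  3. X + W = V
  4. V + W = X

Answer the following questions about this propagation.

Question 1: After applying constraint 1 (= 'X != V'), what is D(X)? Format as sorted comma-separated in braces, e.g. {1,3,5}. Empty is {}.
Constraint 1 (X != V) on D(X)={2,3,4,5,6,7} D(V)={2,6,7}: no change
So after constraint 1: D(X) = {2,3,4,5,6,7}

Answer: {2,3,4,5,6,7}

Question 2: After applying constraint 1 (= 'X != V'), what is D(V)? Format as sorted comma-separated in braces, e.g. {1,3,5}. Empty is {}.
Answer: {2,6,7}

Derivation:
Constraint 1 (X != V) on D(X)={2,3,4,5,6,7} D(V)={2,6,7}: no change
So after constraint 1: D(V) = {2,6,7}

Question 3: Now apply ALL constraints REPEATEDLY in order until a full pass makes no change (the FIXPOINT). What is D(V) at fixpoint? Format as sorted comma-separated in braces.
Answer: {}

Derivation:
pass 0 (initial): D(V)={2,6,7}
pass 1: V {2,6,7}->{}; W {2,3,5,6,7}->{}; X {2,3,4,5,6,7}->{}
pass 2: no change
Fixpoint after 2 passes: D(V) = {}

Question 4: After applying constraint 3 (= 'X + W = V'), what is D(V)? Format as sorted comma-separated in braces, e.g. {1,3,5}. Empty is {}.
Constraint 1 (X != V) on D(X)={2,3,4,5,6,7} D(V)={2,6,7}: no change
Constraint 2 (W != V) on D(W)={2,3,5,6,7} D(V)={2,6,7}: no change
Constraint 3 (X + W = V) on D(X)={2,3,4,5,6,7} D(W)={2,3,5,6,7} D(V)={2,6,7}: X {2,3,4,5,6,7}->{2,3,4,5}; W {2,3,5,6,7}->{2,3,5}; V {2,6,7}->{6,7}
So after constraint 3: D(V) = {6,7}

Answer: {6,7}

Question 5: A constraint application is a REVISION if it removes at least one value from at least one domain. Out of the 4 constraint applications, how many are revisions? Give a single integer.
Answer: 2

Derivation:
Constraint 1 (X != V) on D(X)={2,3,4,5,6,7} D(V)={2,6,7}: no change => not a revision
Constraint 2 (W != V) on D(W)={2,3,5,6,7} D(V)={2,6,7}: no change => not a revision
Constraint 3 (X + W = V) on D(X)={2,3,4,5,6,7} D(W)={2,3,5,6,7} D(V)={2,6,7}: X {2,3,4,5,6,7}->{2,3,4,5}; W {2,3,5,6,7}->{2,3,5}; V {2,6,7}->{6,7} => REVISION
Constraint 4 (V + W = X) on D(V)={6,7} D(W)={2,3,5} D(X)={2,3,4,5}: V {6,7}->{}; W {2,3,5}->{}; X {2,3,4,5}->{} => REVISION
Total revisions = 2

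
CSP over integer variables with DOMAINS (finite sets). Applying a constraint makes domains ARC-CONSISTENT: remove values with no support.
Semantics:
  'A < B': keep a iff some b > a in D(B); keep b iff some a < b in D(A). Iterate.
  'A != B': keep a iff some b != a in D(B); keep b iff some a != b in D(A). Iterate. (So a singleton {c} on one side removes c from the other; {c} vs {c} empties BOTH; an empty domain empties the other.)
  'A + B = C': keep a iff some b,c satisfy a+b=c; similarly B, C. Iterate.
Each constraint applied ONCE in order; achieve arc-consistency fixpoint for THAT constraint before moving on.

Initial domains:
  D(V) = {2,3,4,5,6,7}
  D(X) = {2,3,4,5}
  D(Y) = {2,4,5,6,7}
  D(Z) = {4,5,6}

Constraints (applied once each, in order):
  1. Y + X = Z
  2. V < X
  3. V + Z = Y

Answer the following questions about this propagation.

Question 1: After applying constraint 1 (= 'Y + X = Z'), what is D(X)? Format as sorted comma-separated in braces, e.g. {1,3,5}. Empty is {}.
Constraint 1 (Y + X = Z) on D(Y)={2,4,5,6,7} D(X)={2,3,4,5} D(Z)={4,5,6}: Y {2,4,5,6,7}->{2,4}; X {2,3,4,5}->{2,3,4}
So after constraint 1: D(X) = {2,3,4}

Answer: {2,3,4}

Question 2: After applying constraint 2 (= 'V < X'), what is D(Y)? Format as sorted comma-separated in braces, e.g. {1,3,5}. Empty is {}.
Constraint 1 (Y + X = Z) on D(Y)={2,4,5,6,7} D(X)={2,3,4,5} D(Z)={4,5,6}: Y {2,4,5,6,7}->{2,4}; X {2,3,4,5}->{2,3,4}
Constraint 2 (V < X) on D(V)={2,3,4,5,6,7} D(X)={2,3,4}: V {2,3,4,5,6,7}->{2,3}; X {2,3,4}->{3,4}
So after constraint 2: D(Y) = {2,4}

Answer: {2,4}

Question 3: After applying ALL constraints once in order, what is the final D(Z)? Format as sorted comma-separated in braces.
Answer: {}

Derivation:
Constraint 1 (Y + X = Z) on D(Y)={2,4,5,6,7} D(X)={2,3,4,5} D(Z)={4,5,6}: Y {2,4,5,6,7}->{2,4}; X {2,3,4,5}->{2,3,4}
Constraint 2 (V < X) on D(V)={2,3,4,5,6,7} D(X)={2,3,4}: V {2,3,4,5,6,7}->{2,3}; X {2,3,4}->{3,4}
Constraint 3 (V + Z = Y) on D(V)={2,3} D(Z)={4,5,6} D(Y)={2,4}: V {2,3}->{}; Z {4,5,6}->{}; Y {2,4}->{}
So after all 3 constraints: D(Z) = {}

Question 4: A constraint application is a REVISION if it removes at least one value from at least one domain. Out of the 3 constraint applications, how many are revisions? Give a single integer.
Answer: 3

Derivation:
Constraint 1 (Y + X = Z) on D(Y)={2,4,5,6,7} D(X)={2,3,4,5} D(Z)={4,5,6}: Y {2,4,5,6,7}->{2,4}; X {2,3,4,5}->{2,3,4} => REVISION
Constraint 2 (V < X) on D(V)={2,3,4,5,6,7} D(X)={2,3,4}: V {2,3,4,5,6,7}->{2,3}; X {2,3,4}->{3,4} => REVISION
Constraint 3 (V + Z = Y) on D(V)={2,3} D(Z)={4,5,6} D(Y)={2,4}: V {2,3}->{}; Z {4,5,6}->{}; Y {2,4}->{} => REVISION
Total revisions = 3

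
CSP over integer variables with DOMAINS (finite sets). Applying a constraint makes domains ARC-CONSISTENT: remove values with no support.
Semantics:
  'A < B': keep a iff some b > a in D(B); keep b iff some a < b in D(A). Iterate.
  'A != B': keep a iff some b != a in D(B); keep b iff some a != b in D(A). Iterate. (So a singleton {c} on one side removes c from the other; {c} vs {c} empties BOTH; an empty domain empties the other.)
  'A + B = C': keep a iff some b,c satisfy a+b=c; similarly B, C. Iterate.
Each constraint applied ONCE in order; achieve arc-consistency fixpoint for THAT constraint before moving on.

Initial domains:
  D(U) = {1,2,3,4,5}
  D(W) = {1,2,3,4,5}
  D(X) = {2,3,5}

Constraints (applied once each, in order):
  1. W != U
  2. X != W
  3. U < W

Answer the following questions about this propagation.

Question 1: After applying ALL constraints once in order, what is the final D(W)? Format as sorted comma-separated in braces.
Answer: {2,3,4,5}

Derivation:
Constraint 1 (W != U) on D(W)={1,2,3,4,5} D(U)={1,2,3,4,5}: no change
Constraint 2 (X != W) on D(X)={2,3,5} D(W)={1,2,3,4,5}: no change
Constraint 3 (U < W) on D(U)={1,2,3,4,5} D(W)={1,2,3,4,5}: U {1,2,3,4,5}->{1,2,3,4}; W {1,2,3,4,5}->{2,3,4,5}
So after all 3 constraints: D(W) = {2,3,4,5}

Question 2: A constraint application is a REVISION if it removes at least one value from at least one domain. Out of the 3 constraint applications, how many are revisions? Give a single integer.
Answer: 1

Derivation:
Constraint 1 (W != U) on D(W)={1,2,3,4,5} D(U)={1,2,3,4,5}: no change => not a revision
Constraint 2 (X != W) on D(X)={2,3,5} D(W)={1,2,3,4,5}: no change => not a revision
Constraint 3 (U < W) on D(U)={1,2,3,4,5} D(W)={1,2,3,4,5}: U {1,2,3,4,5}->{1,2,3,4}; W {1,2,3,4,5}->{2,3,4,5} => REVISION
Total revisions = 1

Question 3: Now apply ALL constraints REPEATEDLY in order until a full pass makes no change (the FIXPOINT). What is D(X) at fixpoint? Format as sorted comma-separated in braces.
Answer: {2,3,5}

Derivation:
pass 0 (initial): D(X)={2,3,5}
pass 1: U {1,2,3,4,5}->{1,2,3,4}; W {1,2,3,4,5}->{2,3,4,5}
pass 2: no change
Fixpoint after 2 passes: D(X) = {2,3,5}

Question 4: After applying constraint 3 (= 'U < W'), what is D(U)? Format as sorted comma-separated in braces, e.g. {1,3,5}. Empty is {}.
Answer: {1,2,3,4}

Derivation:
Constraint 1 (W != U) on D(W)={1,2,3,4,5} D(U)={1,2,3,4,5}: no change
Constraint 2 (X != W) on D(X)={2,3,5} D(W)={1,2,3,4,5}: no change
Constraint 3 (U < W) on D(U)={1,2,3,4,5} D(W)={1,2,3,4,5}: U {1,2,3,4,5}->{1,2,3,4}; W {1,2,3,4,5}->{2,3,4,5}
So after constraint 3: D(U) = {1,2,3,4}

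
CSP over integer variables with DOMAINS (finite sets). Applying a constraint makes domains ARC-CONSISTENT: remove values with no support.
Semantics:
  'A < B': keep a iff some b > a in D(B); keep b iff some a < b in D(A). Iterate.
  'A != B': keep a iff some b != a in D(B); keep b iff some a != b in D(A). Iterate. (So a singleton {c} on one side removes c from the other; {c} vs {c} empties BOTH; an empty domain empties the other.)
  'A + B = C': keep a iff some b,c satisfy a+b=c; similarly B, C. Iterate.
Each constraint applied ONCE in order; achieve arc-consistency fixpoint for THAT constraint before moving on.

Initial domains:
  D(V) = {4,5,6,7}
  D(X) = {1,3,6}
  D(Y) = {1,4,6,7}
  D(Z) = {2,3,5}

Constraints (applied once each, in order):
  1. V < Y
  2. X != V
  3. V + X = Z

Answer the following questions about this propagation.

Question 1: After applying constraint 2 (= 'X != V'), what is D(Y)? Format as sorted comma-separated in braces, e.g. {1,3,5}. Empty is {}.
Answer: {6,7}

Derivation:
Constraint 1 (V < Y) on D(V)={4,5,6,7} D(Y)={1,4,6,7}: V {4,5,6,7}->{4,5,6}; Y {1,4,6,7}->{6,7}
Constraint 2 (X != V) on D(X)={1,3,6} D(V)={4,5,6}: no change
So after constraint 2: D(Y) = {6,7}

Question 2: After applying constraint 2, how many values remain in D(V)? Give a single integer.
Answer: 3

Derivation:
Constraint 1 (V < Y) on D(V)={4,5,6,7} D(Y)={1,4,6,7}: V {4,5,6,7}->{4,5,6}; Y {1,4,6,7}->{6,7}
Constraint 2 (X != V) on D(X)={1,3,6} D(V)={4,5,6}: no change
So after constraint 2: D(V)={4,5,6}, size = 3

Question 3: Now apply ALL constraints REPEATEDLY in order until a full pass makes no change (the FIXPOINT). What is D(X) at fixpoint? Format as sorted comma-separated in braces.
pass 0 (initial): D(X)={1,3,6}
pass 1: V {4,5,6,7}->{4}; X {1,3,6}->{1}; Y {1,4,6,7}->{6,7}; Z {2,3,5}->{5}
pass 2: no change
Fixpoint after 2 passes: D(X) = {1}

Answer: {1}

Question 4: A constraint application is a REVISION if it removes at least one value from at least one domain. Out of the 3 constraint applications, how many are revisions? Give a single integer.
Constraint 1 (V < Y) on D(V)={4,5,6,7} D(Y)={1,4,6,7}: V {4,5,6,7}->{4,5,6}; Y {1,4,6,7}->{6,7} => REVISION
Constraint 2 (X != V) on D(X)={1,3,6} D(V)={4,5,6}: no change => not a revision
Constraint 3 (V + X = Z) on D(V)={4,5,6} D(X)={1,3,6} D(Z)={2,3,5}: V {4,5,6}->{4}; X {1,3,6}->{1}; Z {2,3,5}->{5} => REVISION
Total revisions = 2

Answer: 2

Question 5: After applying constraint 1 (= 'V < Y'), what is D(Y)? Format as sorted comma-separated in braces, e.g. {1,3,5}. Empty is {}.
Constraint 1 (V < Y) on D(V)={4,5,6,7} D(Y)={1,4,6,7}: V {4,5,6,7}->{4,5,6}; Y {1,4,6,7}->{6,7}
So after constraint 1: D(Y) = {6,7}

Answer: {6,7}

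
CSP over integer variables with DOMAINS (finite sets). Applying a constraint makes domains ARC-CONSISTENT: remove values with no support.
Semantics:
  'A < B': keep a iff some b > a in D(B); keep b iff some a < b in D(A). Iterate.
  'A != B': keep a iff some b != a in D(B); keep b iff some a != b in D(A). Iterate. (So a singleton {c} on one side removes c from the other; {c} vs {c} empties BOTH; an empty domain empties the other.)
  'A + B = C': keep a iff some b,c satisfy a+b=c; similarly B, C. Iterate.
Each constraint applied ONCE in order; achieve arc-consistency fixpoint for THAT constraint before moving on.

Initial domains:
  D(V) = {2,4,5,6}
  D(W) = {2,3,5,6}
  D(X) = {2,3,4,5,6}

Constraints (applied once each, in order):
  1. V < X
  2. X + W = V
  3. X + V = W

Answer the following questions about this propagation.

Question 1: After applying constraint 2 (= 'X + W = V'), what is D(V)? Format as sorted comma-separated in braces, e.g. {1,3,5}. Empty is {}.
Answer: {5}

Derivation:
Constraint 1 (V < X) on D(V)={2,4,5,6} D(X)={2,3,4,5,6}: V {2,4,5,6}->{2,4,5}; X {2,3,4,5,6}->{3,4,5,6}
Constraint 2 (X + W = V) on D(X)={3,4,5,6} D(W)={2,3,5,6} D(V)={2,4,5}: X {3,4,5,6}->{3}; W {2,3,5,6}->{2}; V {2,4,5}->{5}
So after constraint 2: D(V) = {5}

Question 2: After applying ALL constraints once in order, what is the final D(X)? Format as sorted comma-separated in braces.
Answer: {}

Derivation:
Constraint 1 (V < X) on D(V)={2,4,5,6} D(X)={2,3,4,5,6}: V {2,4,5,6}->{2,4,5}; X {2,3,4,5,6}->{3,4,5,6}
Constraint 2 (X + W = V) on D(X)={3,4,5,6} D(W)={2,3,5,6} D(V)={2,4,5}: X {3,4,5,6}->{3}; W {2,3,5,6}->{2}; V {2,4,5}->{5}
Constraint 3 (X + V = W) on D(X)={3} D(V)={5} D(W)={2}: X {3}->{}; V {5}->{}; W {2}->{}
So after all 3 constraints: D(X) = {}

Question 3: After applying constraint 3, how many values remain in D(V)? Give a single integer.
Constraint 1 (V < X) on D(V)={2,4,5,6} D(X)={2,3,4,5,6}: V {2,4,5,6}->{2,4,5}; X {2,3,4,5,6}->{3,4,5,6}
Constraint 2 (X + W = V) on D(X)={3,4,5,6} D(W)={2,3,5,6} D(V)={2,4,5}: X {3,4,5,6}->{3}; W {2,3,5,6}->{2}; V {2,4,5}->{5}
Constraint 3 (X + V = W) on D(X)={3} D(V)={5} D(W)={2}: X {3}->{}; V {5}->{}; W {2}->{}
So after constraint 3: D(V)={}, size = 0

Answer: 0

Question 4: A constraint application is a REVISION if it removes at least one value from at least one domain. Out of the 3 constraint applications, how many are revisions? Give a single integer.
Answer: 3

Derivation:
Constraint 1 (V < X) on D(V)={2,4,5,6} D(X)={2,3,4,5,6}: V {2,4,5,6}->{2,4,5}; X {2,3,4,5,6}->{3,4,5,6} => REVISION
Constraint 2 (X + W = V) on D(X)={3,4,5,6} D(W)={2,3,5,6} D(V)={2,4,5}: X {3,4,5,6}->{3}; W {2,3,5,6}->{2}; V {2,4,5}->{5} => REVISION
Constraint 3 (X + V = W) on D(X)={3} D(V)={5} D(W)={2}: X {3}->{}; V {5}->{}; W {2}->{} => REVISION
Total revisions = 3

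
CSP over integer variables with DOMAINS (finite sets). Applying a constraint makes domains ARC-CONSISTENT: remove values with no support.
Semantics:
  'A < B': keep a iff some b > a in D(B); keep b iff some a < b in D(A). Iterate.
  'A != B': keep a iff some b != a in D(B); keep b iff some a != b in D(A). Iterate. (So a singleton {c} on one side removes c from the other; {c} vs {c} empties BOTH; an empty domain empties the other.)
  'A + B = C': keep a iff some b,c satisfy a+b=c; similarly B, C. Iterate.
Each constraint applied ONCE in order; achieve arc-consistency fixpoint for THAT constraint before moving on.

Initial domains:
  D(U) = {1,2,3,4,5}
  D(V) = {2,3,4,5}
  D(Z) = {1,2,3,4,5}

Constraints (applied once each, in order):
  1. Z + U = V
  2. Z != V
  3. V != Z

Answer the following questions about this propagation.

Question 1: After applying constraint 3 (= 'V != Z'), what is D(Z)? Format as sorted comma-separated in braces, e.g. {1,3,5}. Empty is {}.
Constraint 1 (Z + U = V) on D(Z)={1,2,3,4,5} D(U)={1,2,3,4,5} D(V)={2,3,4,5}: Z {1,2,3,4,5}->{1,2,3,4}; U {1,2,3,4,5}->{1,2,3,4}
Constraint 2 (Z != V) on D(Z)={1,2,3,4} D(V)={2,3,4,5}: no change
Constraint 3 (V != Z) on D(V)={2,3,4,5} D(Z)={1,2,3,4}: no change
So after constraint 3: D(Z) = {1,2,3,4}

Answer: {1,2,3,4}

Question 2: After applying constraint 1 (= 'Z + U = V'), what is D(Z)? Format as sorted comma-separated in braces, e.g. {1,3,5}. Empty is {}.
Constraint 1 (Z + U = V) on D(Z)={1,2,3,4,5} D(U)={1,2,3,4,5} D(V)={2,3,4,5}: Z {1,2,3,4,5}->{1,2,3,4}; U {1,2,3,4,5}->{1,2,3,4}
So after constraint 1: D(Z) = {1,2,3,4}

Answer: {1,2,3,4}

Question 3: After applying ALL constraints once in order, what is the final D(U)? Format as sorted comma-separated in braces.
Answer: {1,2,3,4}

Derivation:
Constraint 1 (Z + U = V) on D(Z)={1,2,3,4,5} D(U)={1,2,3,4,5} D(V)={2,3,4,5}: Z {1,2,3,4,5}->{1,2,3,4}; U {1,2,3,4,5}->{1,2,3,4}
Constraint 2 (Z != V) on D(Z)={1,2,3,4} D(V)={2,3,4,5}: no change
Constraint 3 (V != Z) on D(V)={2,3,4,5} D(Z)={1,2,3,4}: no change
So after all 3 constraints: D(U) = {1,2,3,4}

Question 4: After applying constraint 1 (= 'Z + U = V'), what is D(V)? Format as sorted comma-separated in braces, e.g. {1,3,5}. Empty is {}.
Answer: {2,3,4,5}

Derivation:
Constraint 1 (Z + U = V) on D(Z)={1,2,3,4,5} D(U)={1,2,3,4,5} D(V)={2,3,4,5}: Z {1,2,3,4,5}->{1,2,3,4}; U {1,2,3,4,5}->{1,2,3,4}
So after constraint 1: D(V) = {2,3,4,5}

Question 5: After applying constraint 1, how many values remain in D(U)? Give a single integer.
Constraint 1 (Z + U = V) on D(Z)={1,2,3,4,5} D(U)={1,2,3,4,5} D(V)={2,3,4,5}: Z {1,2,3,4,5}->{1,2,3,4}; U {1,2,3,4,5}->{1,2,3,4}
So after constraint 1: D(U)={1,2,3,4}, size = 4

Answer: 4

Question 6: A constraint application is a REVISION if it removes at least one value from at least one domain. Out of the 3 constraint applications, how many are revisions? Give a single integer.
Answer: 1

Derivation:
Constraint 1 (Z + U = V) on D(Z)={1,2,3,4,5} D(U)={1,2,3,4,5} D(V)={2,3,4,5}: Z {1,2,3,4,5}->{1,2,3,4}; U {1,2,3,4,5}->{1,2,3,4} => REVISION
Constraint 2 (Z != V) on D(Z)={1,2,3,4} D(V)={2,3,4,5}: no change => not a revision
Constraint 3 (V != Z) on D(V)={2,3,4,5} D(Z)={1,2,3,4}: no change => not a revision
Total revisions = 1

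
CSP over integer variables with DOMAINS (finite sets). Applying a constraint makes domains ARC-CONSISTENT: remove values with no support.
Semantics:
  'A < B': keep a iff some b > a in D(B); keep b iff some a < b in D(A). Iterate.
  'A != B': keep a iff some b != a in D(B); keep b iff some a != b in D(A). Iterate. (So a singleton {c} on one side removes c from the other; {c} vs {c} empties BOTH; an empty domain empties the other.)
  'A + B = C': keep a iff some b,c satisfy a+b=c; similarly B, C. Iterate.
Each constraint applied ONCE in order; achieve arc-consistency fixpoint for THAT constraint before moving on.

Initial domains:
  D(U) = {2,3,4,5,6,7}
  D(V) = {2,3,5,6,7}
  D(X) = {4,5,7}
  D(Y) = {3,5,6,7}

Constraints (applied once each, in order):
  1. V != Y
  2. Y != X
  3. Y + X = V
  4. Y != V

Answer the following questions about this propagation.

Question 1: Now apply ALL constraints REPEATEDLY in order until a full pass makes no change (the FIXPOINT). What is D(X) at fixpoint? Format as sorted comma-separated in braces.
pass 0 (initial): D(X)={4,5,7}
pass 1: V {2,3,5,6,7}->{7}; X {4,5,7}->{4}; Y {3,5,6,7}->{3}
pass 2: no change
Fixpoint after 2 passes: D(X) = {4}

Answer: {4}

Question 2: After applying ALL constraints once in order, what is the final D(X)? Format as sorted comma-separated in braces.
Constraint 1 (V != Y) on D(V)={2,3,5,6,7} D(Y)={3,5,6,7}: no change
Constraint 2 (Y != X) on D(Y)={3,5,6,7} D(X)={4,5,7}: no change
Constraint 3 (Y + X = V) on D(Y)={3,5,6,7} D(X)={4,5,7} D(V)={2,3,5,6,7}: Y {3,5,6,7}->{3}; X {4,5,7}->{4}; V {2,3,5,6,7}->{7}
Constraint 4 (Y != V) on D(Y)={3} D(V)={7}: no change
So after all 4 constraints: D(X) = {4}

Answer: {4}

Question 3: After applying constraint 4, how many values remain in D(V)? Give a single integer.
Constraint 1 (V != Y) on D(V)={2,3,5,6,7} D(Y)={3,5,6,7}: no change
Constraint 2 (Y != X) on D(Y)={3,5,6,7} D(X)={4,5,7}: no change
Constraint 3 (Y + X = V) on D(Y)={3,5,6,7} D(X)={4,5,7} D(V)={2,3,5,6,7}: Y {3,5,6,7}->{3}; X {4,5,7}->{4}; V {2,3,5,6,7}->{7}
Constraint 4 (Y != V) on D(Y)={3} D(V)={7}: no change
So after constraint 4: D(V)={7}, size = 1

Answer: 1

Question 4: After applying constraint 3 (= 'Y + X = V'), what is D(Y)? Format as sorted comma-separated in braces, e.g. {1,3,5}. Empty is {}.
Constraint 1 (V != Y) on D(V)={2,3,5,6,7} D(Y)={3,5,6,7}: no change
Constraint 2 (Y != X) on D(Y)={3,5,6,7} D(X)={4,5,7}: no change
Constraint 3 (Y + X = V) on D(Y)={3,5,6,7} D(X)={4,5,7} D(V)={2,3,5,6,7}: Y {3,5,6,7}->{3}; X {4,5,7}->{4}; V {2,3,5,6,7}->{7}
So after constraint 3: D(Y) = {3}

Answer: {3}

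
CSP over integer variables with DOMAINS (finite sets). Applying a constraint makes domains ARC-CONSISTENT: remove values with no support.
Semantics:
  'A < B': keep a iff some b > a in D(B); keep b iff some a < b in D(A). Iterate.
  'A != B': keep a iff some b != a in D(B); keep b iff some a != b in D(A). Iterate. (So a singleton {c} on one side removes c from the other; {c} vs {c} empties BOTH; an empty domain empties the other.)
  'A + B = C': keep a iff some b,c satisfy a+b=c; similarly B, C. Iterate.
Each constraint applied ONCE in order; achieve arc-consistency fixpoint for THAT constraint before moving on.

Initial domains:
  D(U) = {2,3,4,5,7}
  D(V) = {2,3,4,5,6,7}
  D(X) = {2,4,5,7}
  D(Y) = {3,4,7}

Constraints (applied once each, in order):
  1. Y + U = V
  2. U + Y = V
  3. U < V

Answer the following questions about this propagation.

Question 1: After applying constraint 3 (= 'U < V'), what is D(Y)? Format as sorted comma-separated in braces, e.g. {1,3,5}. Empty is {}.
Answer: {3,4}

Derivation:
Constraint 1 (Y + U = V) on D(Y)={3,4,7} D(U)={2,3,4,5,7} D(V)={2,3,4,5,6,7}: Y {3,4,7}->{3,4}; U {2,3,4,5,7}->{2,3,4}; V {2,3,4,5,6,7}->{5,6,7}
Constraint 2 (U + Y = V) on D(U)={2,3,4} D(Y)={3,4} D(V)={5,6,7}: no change
Constraint 3 (U < V) on D(U)={2,3,4} D(V)={5,6,7}: no change
So after constraint 3: D(Y) = {3,4}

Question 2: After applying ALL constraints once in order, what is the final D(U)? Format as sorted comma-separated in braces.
Constraint 1 (Y + U = V) on D(Y)={3,4,7} D(U)={2,3,4,5,7} D(V)={2,3,4,5,6,7}: Y {3,4,7}->{3,4}; U {2,3,4,5,7}->{2,3,4}; V {2,3,4,5,6,7}->{5,6,7}
Constraint 2 (U + Y = V) on D(U)={2,3,4} D(Y)={3,4} D(V)={5,6,7}: no change
Constraint 3 (U < V) on D(U)={2,3,4} D(V)={5,6,7}: no change
So after all 3 constraints: D(U) = {2,3,4}

Answer: {2,3,4}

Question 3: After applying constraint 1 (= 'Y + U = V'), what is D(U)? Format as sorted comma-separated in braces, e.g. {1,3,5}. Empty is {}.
Constraint 1 (Y + U = V) on D(Y)={3,4,7} D(U)={2,3,4,5,7} D(V)={2,3,4,5,6,7}: Y {3,4,7}->{3,4}; U {2,3,4,5,7}->{2,3,4}; V {2,3,4,5,6,7}->{5,6,7}
So after constraint 1: D(U) = {2,3,4}

Answer: {2,3,4}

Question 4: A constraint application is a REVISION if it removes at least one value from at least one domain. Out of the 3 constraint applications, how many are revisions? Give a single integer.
Constraint 1 (Y + U = V) on D(Y)={3,4,7} D(U)={2,3,4,5,7} D(V)={2,3,4,5,6,7}: Y {3,4,7}->{3,4}; U {2,3,4,5,7}->{2,3,4}; V {2,3,4,5,6,7}->{5,6,7} => REVISION
Constraint 2 (U + Y = V) on D(U)={2,3,4} D(Y)={3,4} D(V)={5,6,7}: no change => not a revision
Constraint 3 (U < V) on D(U)={2,3,4} D(V)={5,6,7}: no change => not a revision
Total revisions = 1

Answer: 1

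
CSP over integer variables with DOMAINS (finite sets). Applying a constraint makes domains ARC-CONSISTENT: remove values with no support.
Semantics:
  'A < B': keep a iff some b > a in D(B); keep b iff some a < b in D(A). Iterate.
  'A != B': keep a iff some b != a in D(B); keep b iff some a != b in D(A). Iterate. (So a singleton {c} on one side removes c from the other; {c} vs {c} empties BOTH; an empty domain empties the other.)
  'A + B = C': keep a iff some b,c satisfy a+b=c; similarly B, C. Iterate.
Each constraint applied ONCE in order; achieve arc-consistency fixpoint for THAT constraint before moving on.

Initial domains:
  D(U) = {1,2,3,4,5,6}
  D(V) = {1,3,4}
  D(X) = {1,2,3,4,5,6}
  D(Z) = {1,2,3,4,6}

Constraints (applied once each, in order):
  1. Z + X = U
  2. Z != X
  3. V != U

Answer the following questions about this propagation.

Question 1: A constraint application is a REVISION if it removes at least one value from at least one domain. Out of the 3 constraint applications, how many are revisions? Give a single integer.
Answer: 1

Derivation:
Constraint 1 (Z + X = U) on D(Z)={1,2,3,4,6} D(X)={1,2,3,4,5,6} D(U)={1,2,3,4,5,6}: Z {1,2,3,4,6}->{1,2,3,4}; X {1,2,3,4,5,6}->{1,2,3,4,5}; U {1,2,3,4,5,6}->{2,3,4,5,6} => REVISION
Constraint 2 (Z != X) on D(Z)={1,2,3,4} D(X)={1,2,3,4,5}: no change => not a revision
Constraint 3 (V != U) on D(V)={1,3,4} D(U)={2,3,4,5,6}: no change => not a revision
Total revisions = 1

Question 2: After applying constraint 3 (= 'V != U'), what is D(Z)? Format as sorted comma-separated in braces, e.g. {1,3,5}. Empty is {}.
Constraint 1 (Z + X = U) on D(Z)={1,2,3,4,6} D(X)={1,2,3,4,5,6} D(U)={1,2,3,4,5,6}: Z {1,2,3,4,6}->{1,2,3,4}; X {1,2,3,4,5,6}->{1,2,3,4,5}; U {1,2,3,4,5,6}->{2,3,4,5,6}
Constraint 2 (Z != X) on D(Z)={1,2,3,4} D(X)={1,2,3,4,5}: no change
Constraint 3 (V != U) on D(V)={1,3,4} D(U)={2,3,4,5,6}: no change
So after constraint 3: D(Z) = {1,2,3,4}

Answer: {1,2,3,4}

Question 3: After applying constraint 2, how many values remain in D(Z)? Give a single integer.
Answer: 4

Derivation:
Constraint 1 (Z + X = U) on D(Z)={1,2,3,4,6} D(X)={1,2,3,4,5,6} D(U)={1,2,3,4,5,6}: Z {1,2,3,4,6}->{1,2,3,4}; X {1,2,3,4,5,6}->{1,2,3,4,5}; U {1,2,3,4,5,6}->{2,3,4,5,6}
Constraint 2 (Z != X) on D(Z)={1,2,3,4} D(X)={1,2,3,4,5}: no change
So after constraint 2: D(Z)={1,2,3,4}, size = 4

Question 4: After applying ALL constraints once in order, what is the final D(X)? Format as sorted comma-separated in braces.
Constraint 1 (Z + X = U) on D(Z)={1,2,3,4,6} D(X)={1,2,3,4,5,6} D(U)={1,2,3,4,5,6}: Z {1,2,3,4,6}->{1,2,3,4}; X {1,2,3,4,5,6}->{1,2,3,4,5}; U {1,2,3,4,5,6}->{2,3,4,5,6}
Constraint 2 (Z != X) on D(Z)={1,2,3,4} D(X)={1,2,3,4,5}: no change
Constraint 3 (V != U) on D(V)={1,3,4} D(U)={2,3,4,5,6}: no change
So after all 3 constraints: D(X) = {1,2,3,4,5}

Answer: {1,2,3,4,5}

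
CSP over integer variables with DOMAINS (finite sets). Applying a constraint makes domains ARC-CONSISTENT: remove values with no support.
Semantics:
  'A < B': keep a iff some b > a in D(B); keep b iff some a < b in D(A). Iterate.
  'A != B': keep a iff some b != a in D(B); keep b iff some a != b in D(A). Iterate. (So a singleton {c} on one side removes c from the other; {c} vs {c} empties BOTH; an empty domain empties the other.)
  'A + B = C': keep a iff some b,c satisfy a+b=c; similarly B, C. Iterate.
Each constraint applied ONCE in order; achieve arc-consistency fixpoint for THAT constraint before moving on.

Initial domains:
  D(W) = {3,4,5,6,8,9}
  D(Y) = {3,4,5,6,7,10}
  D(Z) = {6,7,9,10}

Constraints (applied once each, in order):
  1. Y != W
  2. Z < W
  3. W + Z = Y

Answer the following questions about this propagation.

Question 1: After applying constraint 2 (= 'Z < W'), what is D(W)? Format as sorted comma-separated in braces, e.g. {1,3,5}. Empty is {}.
Constraint 1 (Y != W) on D(Y)={3,4,5,6,7,10} D(W)={3,4,5,6,8,9}: no change
Constraint 2 (Z < W) on D(Z)={6,7,9,10} D(W)={3,4,5,6,8,9}: Z {6,7,9,10}->{6,7}; W {3,4,5,6,8,9}->{8,9}
So after constraint 2: D(W) = {8,9}

Answer: {8,9}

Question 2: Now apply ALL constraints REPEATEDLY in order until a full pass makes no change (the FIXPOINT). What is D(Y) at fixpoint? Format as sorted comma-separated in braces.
pass 0 (initial): D(Y)={3,4,5,6,7,10}
pass 1: W {3,4,5,6,8,9}->{}; Y {3,4,5,6,7,10}->{}; Z {6,7,9,10}->{}
pass 2: no change
Fixpoint after 2 passes: D(Y) = {}

Answer: {}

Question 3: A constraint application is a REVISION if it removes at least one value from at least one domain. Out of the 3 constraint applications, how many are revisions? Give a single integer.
Answer: 2

Derivation:
Constraint 1 (Y != W) on D(Y)={3,4,5,6,7,10} D(W)={3,4,5,6,8,9}: no change => not a revision
Constraint 2 (Z < W) on D(Z)={6,7,9,10} D(W)={3,4,5,6,8,9}: Z {6,7,9,10}->{6,7}; W {3,4,5,6,8,9}->{8,9} => REVISION
Constraint 3 (W + Z = Y) on D(W)={8,9} D(Z)={6,7} D(Y)={3,4,5,6,7,10}: W {8,9}->{}; Z {6,7}->{}; Y {3,4,5,6,7,10}->{} => REVISION
Total revisions = 2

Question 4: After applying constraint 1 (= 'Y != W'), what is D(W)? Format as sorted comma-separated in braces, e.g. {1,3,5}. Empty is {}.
Constraint 1 (Y != W) on D(Y)={3,4,5,6,7,10} D(W)={3,4,5,6,8,9}: no change
So after constraint 1: D(W) = {3,4,5,6,8,9}

Answer: {3,4,5,6,8,9}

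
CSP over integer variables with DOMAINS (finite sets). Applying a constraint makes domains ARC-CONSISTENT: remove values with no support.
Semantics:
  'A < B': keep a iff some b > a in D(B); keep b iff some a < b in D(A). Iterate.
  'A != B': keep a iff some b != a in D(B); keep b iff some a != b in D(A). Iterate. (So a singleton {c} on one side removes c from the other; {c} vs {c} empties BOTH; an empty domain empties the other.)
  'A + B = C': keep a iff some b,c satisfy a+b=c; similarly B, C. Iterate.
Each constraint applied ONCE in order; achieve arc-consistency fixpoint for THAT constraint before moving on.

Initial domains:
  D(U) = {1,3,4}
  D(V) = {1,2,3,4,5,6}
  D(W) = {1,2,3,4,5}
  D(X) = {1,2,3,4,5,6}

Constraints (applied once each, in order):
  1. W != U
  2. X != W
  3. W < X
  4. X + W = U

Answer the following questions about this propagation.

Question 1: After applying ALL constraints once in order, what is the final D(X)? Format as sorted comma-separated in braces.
Answer: {2,3}

Derivation:
Constraint 1 (W != U) on D(W)={1,2,3,4,5} D(U)={1,3,4}: no change
Constraint 2 (X != W) on D(X)={1,2,3,4,5,6} D(W)={1,2,3,4,5}: no change
Constraint 3 (W < X) on D(W)={1,2,3,4,5} D(X)={1,2,3,4,5,6}: X {1,2,3,4,5,6}->{2,3,4,5,6}
Constraint 4 (X + W = U) on D(X)={2,3,4,5,6} D(W)={1,2,3,4,5} D(U)={1,3,4}: X {2,3,4,5,6}->{2,3}; W {1,2,3,4,5}->{1,2}; U {1,3,4}->{3,4}
So after all 4 constraints: D(X) = {2,3}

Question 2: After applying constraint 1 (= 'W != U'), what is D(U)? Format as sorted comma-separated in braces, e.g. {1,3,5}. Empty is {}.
Answer: {1,3,4}

Derivation:
Constraint 1 (W != U) on D(W)={1,2,3,4,5} D(U)={1,3,4}: no change
So after constraint 1: D(U) = {1,3,4}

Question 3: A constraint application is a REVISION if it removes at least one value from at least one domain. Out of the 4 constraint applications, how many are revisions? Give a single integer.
Constraint 1 (W != U) on D(W)={1,2,3,4,5} D(U)={1,3,4}: no change => not a revision
Constraint 2 (X != W) on D(X)={1,2,3,4,5,6} D(W)={1,2,3,4,5}: no change => not a revision
Constraint 3 (W < X) on D(W)={1,2,3,4,5} D(X)={1,2,3,4,5,6}: X {1,2,3,4,5,6}->{2,3,4,5,6} => REVISION
Constraint 4 (X + W = U) on D(X)={2,3,4,5,6} D(W)={1,2,3,4,5} D(U)={1,3,4}: X {2,3,4,5,6}->{2,3}; W {1,2,3,4,5}->{1,2}; U {1,3,4}->{3,4} => REVISION
Total revisions = 2

Answer: 2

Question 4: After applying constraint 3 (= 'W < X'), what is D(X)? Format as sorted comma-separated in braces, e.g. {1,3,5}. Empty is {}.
Constraint 1 (W != U) on D(W)={1,2,3,4,5} D(U)={1,3,4}: no change
Constraint 2 (X != W) on D(X)={1,2,3,4,5,6} D(W)={1,2,3,4,5}: no change
Constraint 3 (W < X) on D(W)={1,2,3,4,5} D(X)={1,2,3,4,5,6}: X {1,2,3,4,5,6}->{2,3,4,5,6}
So after constraint 3: D(X) = {2,3,4,5,6}

Answer: {2,3,4,5,6}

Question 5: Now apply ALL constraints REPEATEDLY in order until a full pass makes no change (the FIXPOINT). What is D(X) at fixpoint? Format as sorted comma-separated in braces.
pass 0 (initial): D(X)={1,2,3,4,5,6}
pass 1: U {1,3,4}->{3,4}; W {1,2,3,4,5}->{1,2}; X {1,2,3,4,5,6}->{2,3}
pass 2: no change
Fixpoint after 2 passes: D(X) = {2,3}

Answer: {2,3}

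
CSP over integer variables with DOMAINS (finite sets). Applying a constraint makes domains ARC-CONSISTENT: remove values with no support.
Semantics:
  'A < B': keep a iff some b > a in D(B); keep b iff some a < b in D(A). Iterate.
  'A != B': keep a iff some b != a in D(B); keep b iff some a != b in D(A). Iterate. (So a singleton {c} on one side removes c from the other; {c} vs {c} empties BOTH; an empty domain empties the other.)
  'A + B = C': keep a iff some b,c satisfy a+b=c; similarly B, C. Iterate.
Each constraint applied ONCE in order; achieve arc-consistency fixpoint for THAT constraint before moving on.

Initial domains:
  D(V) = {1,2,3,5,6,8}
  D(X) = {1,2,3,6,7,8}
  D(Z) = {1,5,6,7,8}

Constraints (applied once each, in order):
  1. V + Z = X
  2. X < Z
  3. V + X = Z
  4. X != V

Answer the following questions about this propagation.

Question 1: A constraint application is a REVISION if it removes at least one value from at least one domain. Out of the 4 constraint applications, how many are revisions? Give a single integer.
Constraint 1 (V + Z = X) on D(V)={1,2,3,5,6,8} D(Z)={1,5,6,7,8} D(X)={1,2,3,6,7,8}: V {1,2,3,5,6,8}->{1,2,3,5,6}; Z {1,5,6,7,8}->{1,5,6,7}; X {1,2,3,6,7,8}->{2,3,6,7,8} => REVISION
Constraint 2 (X < Z) on D(X)={2,3,6,7,8} D(Z)={1,5,6,7}: X {2,3,6,7,8}->{2,3,6}; Z {1,5,6,7}->{5,6,7} => REVISION
Constraint 3 (V + X = Z) on D(V)={1,2,3,5,6} D(X)={2,3,6} D(Z)={5,6,7}: V {1,2,3,5,6}->{1,2,3,5} => REVISION
Constraint 4 (X != V) on D(X)={2,3,6} D(V)={1,2,3,5}: no change => not a revision
Total revisions = 3

Answer: 3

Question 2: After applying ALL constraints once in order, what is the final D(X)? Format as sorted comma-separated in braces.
Constraint 1 (V + Z = X) on D(V)={1,2,3,5,6,8} D(Z)={1,5,6,7,8} D(X)={1,2,3,6,7,8}: V {1,2,3,5,6,8}->{1,2,3,5,6}; Z {1,5,6,7,8}->{1,5,6,7}; X {1,2,3,6,7,8}->{2,3,6,7,8}
Constraint 2 (X < Z) on D(X)={2,3,6,7,8} D(Z)={1,5,6,7}: X {2,3,6,7,8}->{2,3,6}; Z {1,5,6,7}->{5,6,7}
Constraint 3 (V + X = Z) on D(V)={1,2,3,5,6} D(X)={2,3,6} D(Z)={5,6,7}: V {1,2,3,5,6}->{1,2,3,5}
Constraint 4 (X != V) on D(X)={2,3,6} D(V)={1,2,3,5}: no change
So after all 4 constraints: D(X) = {2,3,6}

Answer: {2,3,6}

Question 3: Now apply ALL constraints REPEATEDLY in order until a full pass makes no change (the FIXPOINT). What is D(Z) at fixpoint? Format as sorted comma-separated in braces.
Answer: {}

Derivation:
pass 0 (initial): D(Z)={1,5,6,7,8}
pass 1: V {1,2,3,5,6,8}->{1,2,3,5}; X {1,2,3,6,7,8}->{2,3,6}; Z {1,5,6,7,8}->{5,6,7}
pass 2: V {1,2,3,5}->{}; X {2,3,6}->{}; Z {5,6,7}->{}
pass 3: no change
Fixpoint after 3 passes: D(Z) = {}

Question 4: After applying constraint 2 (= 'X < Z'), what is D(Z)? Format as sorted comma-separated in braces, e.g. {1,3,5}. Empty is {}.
Constraint 1 (V + Z = X) on D(V)={1,2,3,5,6,8} D(Z)={1,5,6,7,8} D(X)={1,2,3,6,7,8}: V {1,2,3,5,6,8}->{1,2,3,5,6}; Z {1,5,6,7,8}->{1,5,6,7}; X {1,2,3,6,7,8}->{2,3,6,7,8}
Constraint 2 (X < Z) on D(X)={2,3,6,7,8} D(Z)={1,5,6,7}: X {2,3,6,7,8}->{2,3,6}; Z {1,5,6,7}->{5,6,7}
So after constraint 2: D(Z) = {5,6,7}

Answer: {5,6,7}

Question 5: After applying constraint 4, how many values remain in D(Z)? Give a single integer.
Answer: 3

Derivation:
Constraint 1 (V + Z = X) on D(V)={1,2,3,5,6,8} D(Z)={1,5,6,7,8} D(X)={1,2,3,6,7,8}: V {1,2,3,5,6,8}->{1,2,3,5,6}; Z {1,5,6,7,8}->{1,5,6,7}; X {1,2,3,6,7,8}->{2,3,6,7,8}
Constraint 2 (X < Z) on D(X)={2,3,6,7,8} D(Z)={1,5,6,7}: X {2,3,6,7,8}->{2,3,6}; Z {1,5,6,7}->{5,6,7}
Constraint 3 (V + X = Z) on D(V)={1,2,3,5,6} D(X)={2,3,6} D(Z)={5,6,7}: V {1,2,3,5,6}->{1,2,3,5}
Constraint 4 (X != V) on D(X)={2,3,6} D(V)={1,2,3,5}: no change
So after constraint 4: D(Z)={5,6,7}, size = 3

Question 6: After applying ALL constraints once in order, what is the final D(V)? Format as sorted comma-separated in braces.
Answer: {1,2,3,5}

Derivation:
Constraint 1 (V + Z = X) on D(V)={1,2,3,5,6,8} D(Z)={1,5,6,7,8} D(X)={1,2,3,6,7,8}: V {1,2,3,5,6,8}->{1,2,3,5,6}; Z {1,5,6,7,8}->{1,5,6,7}; X {1,2,3,6,7,8}->{2,3,6,7,8}
Constraint 2 (X < Z) on D(X)={2,3,6,7,8} D(Z)={1,5,6,7}: X {2,3,6,7,8}->{2,3,6}; Z {1,5,6,7}->{5,6,7}
Constraint 3 (V + X = Z) on D(V)={1,2,3,5,6} D(X)={2,3,6} D(Z)={5,6,7}: V {1,2,3,5,6}->{1,2,3,5}
Constraint 4 (X != V) on D(X)={2,3,6} D(V)={1,2,3,5}: no change
So after all 4 constraints: D(V) = {1,2,3,5}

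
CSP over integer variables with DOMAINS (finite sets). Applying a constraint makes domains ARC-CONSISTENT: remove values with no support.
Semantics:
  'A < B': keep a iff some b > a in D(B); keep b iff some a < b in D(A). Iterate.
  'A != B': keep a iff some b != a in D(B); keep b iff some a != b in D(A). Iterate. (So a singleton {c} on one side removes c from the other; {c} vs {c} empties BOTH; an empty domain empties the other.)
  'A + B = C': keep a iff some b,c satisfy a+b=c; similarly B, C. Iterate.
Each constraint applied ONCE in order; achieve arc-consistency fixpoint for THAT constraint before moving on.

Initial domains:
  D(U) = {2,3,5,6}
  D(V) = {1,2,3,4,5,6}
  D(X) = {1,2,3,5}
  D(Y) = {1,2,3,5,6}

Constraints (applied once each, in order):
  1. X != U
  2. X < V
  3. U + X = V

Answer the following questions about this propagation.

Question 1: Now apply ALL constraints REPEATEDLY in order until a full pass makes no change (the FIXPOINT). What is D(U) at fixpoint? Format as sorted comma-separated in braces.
Answer: {2,3,5}

Derivation:
pass 0 (initial): D(U)={2,3,5,6}
pass 1: U {2,3,5,6}->{2,3,5}; V {1,2,3,4,5,6}->{3,4,5,6}; X {1,2,3,5}->{1,2,3}
pass 2: no change
Fixpoint after 2 passes: D(U) = {2,3,5}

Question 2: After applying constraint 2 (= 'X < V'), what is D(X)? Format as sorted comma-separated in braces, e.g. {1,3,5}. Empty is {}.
Constraint 1 (X != U) on D(X)={1,2,3,5} D(U)={2,3,5,6}: no change
Constraint 2 (X < V) on D(X)={1,2,3,5} D(V)={1,2,3,4,5,6}: V {1,2,3,4,5,6}->{2,3,4,5,6}
So after constraint 2: D(X) = {1,2,3,5}

Answer: {1,2,3,5}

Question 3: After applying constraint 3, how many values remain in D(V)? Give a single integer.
Constraint 1 (X != U) on D(X)={1,2,3,5} D(U)={2,3,5,6}: no change
Constraint 2 (X < V) on D(X)={1,2,3,5} D(V)={1,2,3,4,5,6}: V {1,2,3,4,5,6}->{2,3,4,5,6}
Constraint 3 (U + X = V) on D(U)={2,3,5,6} D(X)={1,2,3,5} D(V)={2,3,4,5,6}: U {2,3,5,6}->{2,3,5}; X {1,2,3,5}->{1,2,3}; V {2,3,4,5,6}->{3,4,5,6}
So after constraint 3: D(V)={3,4,5,6}, size = 4

Answer: 4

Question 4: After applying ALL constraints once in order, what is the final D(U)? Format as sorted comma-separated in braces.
Answer: {2,3,5}

Derivation:
Constraint 1 (X != U) on D(X)={1,2,3,5} D(U)={2,3,5,6}: no change
Constraint 2 (X < V) on D(X)={1,2,3,5} D(V)={1,2,3,4,5,6}: V {1,2,3,4,5,6}->{2,3,4,5,6}
Constraint 3 (U + X = V) on D(U)={2,3,5,6} D(X)={1,2,3,5} D(V)={2,3,4,5,6}: U {2,3,5,6}->{2,3,5}; X {1,2,3,5}->{1,2,3}; V {2,3,4,5,6}->{3,4,5,6}
So after all 3 constraints: D(U) = {2,3,5}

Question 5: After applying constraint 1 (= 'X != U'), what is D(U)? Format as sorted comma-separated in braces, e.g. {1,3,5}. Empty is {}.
Constraint 1 (X != U) on D(X)={1,2,3,5} D(U)={2,3,5,6}: no change
So after constraint 1: D(U) = {2,3,5,6}

Answer: {2,3,5,6}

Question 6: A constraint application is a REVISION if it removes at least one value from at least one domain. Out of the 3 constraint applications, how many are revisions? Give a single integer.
Answer: 2

Derivation:
Constraint 1 (X != U) on D(X)={1,2,3,5} D(U)={2,3,5,6}: no change => not a revision
Constraint 2 (X < V) on D(X)={1,2,3,5} D(V)={1,2,3,4,5,6}: V {1,2,3,4,5,6}->{2,3,4,5,6} => REVISION
Constraint 3 (U + X = V) on D(U)={2,3,5,6} D(X)={1,2,3,5} D(V)={2,3,4,5,6}: U {2,3,5,6}->{2,3,5}; X {1,2,3,5}->{1,2,3}; V {2,3,4,5,6}->{3,4,5,6} => REVISION
Total revisions = 2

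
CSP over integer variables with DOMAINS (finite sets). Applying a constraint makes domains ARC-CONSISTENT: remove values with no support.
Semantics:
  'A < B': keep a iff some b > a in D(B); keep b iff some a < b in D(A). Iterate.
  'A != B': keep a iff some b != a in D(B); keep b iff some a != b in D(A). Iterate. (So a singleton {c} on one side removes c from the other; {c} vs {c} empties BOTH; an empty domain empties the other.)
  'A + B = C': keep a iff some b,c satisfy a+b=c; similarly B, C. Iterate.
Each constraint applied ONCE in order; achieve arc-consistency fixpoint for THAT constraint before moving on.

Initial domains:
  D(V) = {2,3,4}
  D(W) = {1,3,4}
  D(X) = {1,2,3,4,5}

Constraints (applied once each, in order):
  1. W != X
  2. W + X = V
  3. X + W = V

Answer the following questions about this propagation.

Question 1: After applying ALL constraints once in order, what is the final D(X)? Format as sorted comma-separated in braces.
Constraint 1 (W != X) on D(W)={1,3,4} D(X)={1,2,3,4,5}: no change
Constraint 2 (W + X = V) on D(W)={1,3,4} D(X)={1,2,3,4,5} D(V)={2,3,4}: W {1,3,4}->{1,3}; X {1,2,3,4,5}->{1,2,3}
Constraint 3 (X + W = V) on D(X)={1,2,3} D(W)={1,3} D(V)={2,3,4}: no change
So after all 3 constraints: D(X) = {1,2,3}

Answer: {1,2,3}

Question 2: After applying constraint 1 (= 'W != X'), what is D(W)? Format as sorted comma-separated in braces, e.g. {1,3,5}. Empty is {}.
Constraint 1 (W != X) on D(W)={1,3,4} D(X)={1,2,3,4,5}: no change
So after constraint 1: D(W) = {1,3,4}

Answer: {1,3,4}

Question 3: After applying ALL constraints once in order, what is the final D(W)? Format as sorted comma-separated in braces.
Constraint 1 (W != X) on D(W)={1,3,4} D(X)={1,2,3,4,5}: no change
Constraint 2 (W + X = V) on D(W)={1,3,4} D(X)={1,2,3,4,5} D(V)={2,3,4}: W {1,3,4}->{1,3}; X {1,2,3,4,5}->{1,2,3}
Constraint 3 (X + W = V) on D(X)={1,2,3} D(W)={1,3} D(V)={2,3,4}: no change
So after all 3 constraints: D(W) = {1,3}

Answer: {1,3}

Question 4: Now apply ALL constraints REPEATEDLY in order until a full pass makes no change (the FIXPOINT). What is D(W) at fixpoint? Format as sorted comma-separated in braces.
pass 0 (initial): D(W)={1,3,4}
pass 1: W {1,3,4}->{1,3}; X {1,2,3,4,5}->{1,2,3}
pass 2: no change
Fixpoint after 2 passes: D(W) = {1,3}

Answer: {1,3}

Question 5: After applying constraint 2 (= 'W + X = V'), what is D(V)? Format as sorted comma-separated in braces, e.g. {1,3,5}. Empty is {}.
Constraint 1 (W != X) on D(W)={1,3,4} D(X)={1,2,3,4,5}: no change
Constraint 2 (W + X = V) on D(W)={1,3,4} D(X)={1,2,3,4,5} D(V)={2,3,4}: W {1,3,4}->{1,3}; X {1,2,3,4,5}->{1,2,3}
So after constraint 2: D(V) = {2,3,4}

Answer: {2,3,4}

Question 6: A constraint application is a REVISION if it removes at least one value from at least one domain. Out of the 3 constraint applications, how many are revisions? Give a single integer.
Answer: 1

Derivation:
Constraint 1 (W != X) on D(W)={1,3,4} D(X)={1,2,3,4,5}: no change => not a revision
Constraint 2 (W + X = V) on D(W)={1,3,4} D(X)={1,2,3,4,5} D(V)={2,3,4}: W {1,3,4}->{1,3}; X {1,2,3,4,5}->{1,2,3} => REVISION
Constraint 3 (X + W = V) on D(X)={1,2,3} D(W)={1,3} D(V)={2,3,4}: no change => not a revision
Total revisions = 1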